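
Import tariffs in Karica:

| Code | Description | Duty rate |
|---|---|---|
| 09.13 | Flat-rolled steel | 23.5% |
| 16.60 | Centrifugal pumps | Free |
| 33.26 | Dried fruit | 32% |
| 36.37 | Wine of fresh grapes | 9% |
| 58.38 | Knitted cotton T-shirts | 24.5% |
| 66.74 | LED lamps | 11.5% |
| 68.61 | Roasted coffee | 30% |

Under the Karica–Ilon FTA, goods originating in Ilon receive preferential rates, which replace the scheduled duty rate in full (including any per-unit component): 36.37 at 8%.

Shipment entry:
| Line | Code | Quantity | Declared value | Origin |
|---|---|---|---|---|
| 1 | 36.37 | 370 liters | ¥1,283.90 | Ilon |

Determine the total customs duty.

¥102.71

Line 1 (36.37, Ilon, 370 liters, ¥1,283.90):
Base rate for 36.37 is 9%.
Origin Ilon qualifies under the Karica–Ilon agreement and 36.37 is covered: preferential rate 8% applies instead.
Duty = ¥1,283.90 × 8% = ¥102.71.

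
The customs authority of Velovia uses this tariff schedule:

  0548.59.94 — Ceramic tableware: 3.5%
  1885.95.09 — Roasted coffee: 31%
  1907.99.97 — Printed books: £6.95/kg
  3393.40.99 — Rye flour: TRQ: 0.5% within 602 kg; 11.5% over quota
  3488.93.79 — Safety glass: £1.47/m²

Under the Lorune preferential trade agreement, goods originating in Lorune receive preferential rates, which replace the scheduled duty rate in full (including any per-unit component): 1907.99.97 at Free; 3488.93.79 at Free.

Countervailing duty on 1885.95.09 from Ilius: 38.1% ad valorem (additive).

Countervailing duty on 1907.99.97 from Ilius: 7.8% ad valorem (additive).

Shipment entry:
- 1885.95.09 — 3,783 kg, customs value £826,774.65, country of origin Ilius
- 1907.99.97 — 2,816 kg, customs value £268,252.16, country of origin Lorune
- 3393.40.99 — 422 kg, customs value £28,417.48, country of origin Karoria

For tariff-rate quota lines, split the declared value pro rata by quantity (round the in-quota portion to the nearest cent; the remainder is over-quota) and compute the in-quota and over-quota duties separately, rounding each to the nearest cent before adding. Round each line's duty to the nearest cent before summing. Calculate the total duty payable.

£571,443.37

Line 1 (1885.95.09, Ilius, 3,783 kg, £826,774.65):
Base rate for 1885.95.09 is 31%.
Additional duty on 1885.95.09 from Ilius: +38.1%. Applied ad valorem rate: 31% + 38.1% = 69.1%.
Duty = £826,774.65 × 69.1% = £571,301.28.
Line 2 (1907.99.97, Lorune, 2,816 kg, £268,252.16):
Base rate for 1907.99.97 is £6.95/kg.
Origin Lorune qualifies under the Velovia–Lorune agreement and 1907.99.97 is covered: preferential rate Free applies instead.
The additional-duty order on 1907.99.97 targets Ilius, not Lorune; it does not apply.
Duty = £268,252.16 × 0% = £0.00.
Line 3 (3393.40.99, Karoria, 422 kg, £28,417.48):
Code 3393.40.99 is under a tariff-rate quota (threshold 602 kg). Quantity 422 kg is within the quota, so the in-quota rate 0.5% applies to the full value.
Duty = £28,417.48 × 0.5% = £142.09.
Total = £571,301.28 + £0.00 + £142.09 = £571,443.37.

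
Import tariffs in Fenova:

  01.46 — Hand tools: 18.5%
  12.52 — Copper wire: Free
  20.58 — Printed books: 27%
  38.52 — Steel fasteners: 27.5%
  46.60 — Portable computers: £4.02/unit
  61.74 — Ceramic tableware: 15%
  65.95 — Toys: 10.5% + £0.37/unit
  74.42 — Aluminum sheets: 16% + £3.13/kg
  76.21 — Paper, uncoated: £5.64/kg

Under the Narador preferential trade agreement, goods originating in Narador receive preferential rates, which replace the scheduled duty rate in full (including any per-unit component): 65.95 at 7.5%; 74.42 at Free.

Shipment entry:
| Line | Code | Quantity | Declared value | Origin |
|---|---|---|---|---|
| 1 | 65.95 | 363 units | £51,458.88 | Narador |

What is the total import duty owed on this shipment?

Line 1 (65.95, Narador, 363 units, £51,458.88):
Base rate for 65.95 is 10.5% + £0.37/unit.
Origin Narador qualifies under the Fenova–Narador agreement and 65.95 is covered: preferential rate 7.5% applies instead.
Duty = £51,458.88 × 7.5% = £3,859.42.

£3,859.42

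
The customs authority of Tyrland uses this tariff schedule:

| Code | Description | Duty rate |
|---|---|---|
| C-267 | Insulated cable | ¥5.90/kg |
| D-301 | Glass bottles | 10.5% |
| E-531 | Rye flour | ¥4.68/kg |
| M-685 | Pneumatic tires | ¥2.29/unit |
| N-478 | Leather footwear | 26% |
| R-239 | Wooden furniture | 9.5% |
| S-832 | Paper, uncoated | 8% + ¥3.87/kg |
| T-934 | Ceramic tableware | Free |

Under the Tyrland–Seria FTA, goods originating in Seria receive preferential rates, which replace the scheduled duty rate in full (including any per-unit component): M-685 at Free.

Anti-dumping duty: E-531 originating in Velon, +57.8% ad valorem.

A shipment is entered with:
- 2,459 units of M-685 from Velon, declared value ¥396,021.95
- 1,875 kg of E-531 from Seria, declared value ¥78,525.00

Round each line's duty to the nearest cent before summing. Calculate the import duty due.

Line 1 (M-685, Velon, 2,459 units, ¥396,021.95):
Base rate for M-685 is ¥2.29/unit.
M-685 has an FTA preferential rate, but origin Velon is not Seria; base rate stands.
Duty = 2,459 × ¥2.29 = ¥5,631.11.
Line 2 (E-531, Seria, 1,875 kg, ¥78,525.00):
Base rate for E-531 is ¥4.68/kg.
Origin Seria is the FTA partner but E-531 is not on the preference list; base rate stands.
The additional-duty order on E-531 targets Velon, not Seria; it does not apply.
Duty = 1,875 × ¥4.68 = ¥8,775.00.
Total = ¥5,631.11 + ¥8,775.00 = ¥14,406.11.

¥14,406.11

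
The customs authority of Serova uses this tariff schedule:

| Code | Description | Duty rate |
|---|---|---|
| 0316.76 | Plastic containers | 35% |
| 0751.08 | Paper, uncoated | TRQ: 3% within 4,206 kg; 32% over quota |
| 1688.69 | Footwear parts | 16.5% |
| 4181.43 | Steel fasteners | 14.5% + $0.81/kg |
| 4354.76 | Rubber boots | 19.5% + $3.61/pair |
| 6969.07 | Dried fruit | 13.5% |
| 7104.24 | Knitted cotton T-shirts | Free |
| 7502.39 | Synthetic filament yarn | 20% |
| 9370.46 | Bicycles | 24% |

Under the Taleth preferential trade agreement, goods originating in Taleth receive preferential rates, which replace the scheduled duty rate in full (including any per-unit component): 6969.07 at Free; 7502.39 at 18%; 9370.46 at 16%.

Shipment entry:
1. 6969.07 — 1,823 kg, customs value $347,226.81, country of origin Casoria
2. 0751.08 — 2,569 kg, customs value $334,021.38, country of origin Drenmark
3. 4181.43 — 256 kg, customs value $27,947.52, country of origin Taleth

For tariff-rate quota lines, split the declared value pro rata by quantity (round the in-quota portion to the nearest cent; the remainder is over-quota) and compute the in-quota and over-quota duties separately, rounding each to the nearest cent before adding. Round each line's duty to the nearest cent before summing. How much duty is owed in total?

$61,156.01

Line 1 (6969.07, Casoria, 1,823 kg, $347,226.81):
Base rate for 6969.07 is 13.5%.
6969.07 has an FTA preferential rate, but origin Casoria is not Taleth; base rate stands.
Duty = $347,226.81 × 13.5% = $46,875.62.
Line 2 (0751.08, Drenmark, 2,569 kg, $334,021.38):
Code 0751.08 is under a tariff-rate quota (threshold 4,206 kg). Quantity 2,569 kg is within the quota, so the in-quota rate 3% applies to the full value.
Duty = $334,021.38 × 3% = $10,020.64.
Line 3 (4181.43, Taleth, 256 kg, $27,947.52):
Base rate for 4181.43 is 14.5% + $0.81/kg.
Origin Taleth is the FTA partner but 4181.43 is not on the preference list; base rate stands.
Duty = $27,947.52 × 14.5% + 256 × $0.81 = $4,259.75.
Total = $46,875.62 + $10,020.64 + $4,259.75 = $61,156.01.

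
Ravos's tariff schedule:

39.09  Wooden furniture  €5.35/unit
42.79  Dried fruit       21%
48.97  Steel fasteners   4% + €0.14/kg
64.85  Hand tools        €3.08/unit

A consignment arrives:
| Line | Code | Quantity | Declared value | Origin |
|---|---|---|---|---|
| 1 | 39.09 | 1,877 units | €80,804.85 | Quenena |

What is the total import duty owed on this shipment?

€10,041.95

Line 1 (39.09, Quenena, 1,877 units, €80,804.85):
Base rate for 39.09 is €5.35/unit.
Duty = 1,877 × €5.35 = €10,041.95.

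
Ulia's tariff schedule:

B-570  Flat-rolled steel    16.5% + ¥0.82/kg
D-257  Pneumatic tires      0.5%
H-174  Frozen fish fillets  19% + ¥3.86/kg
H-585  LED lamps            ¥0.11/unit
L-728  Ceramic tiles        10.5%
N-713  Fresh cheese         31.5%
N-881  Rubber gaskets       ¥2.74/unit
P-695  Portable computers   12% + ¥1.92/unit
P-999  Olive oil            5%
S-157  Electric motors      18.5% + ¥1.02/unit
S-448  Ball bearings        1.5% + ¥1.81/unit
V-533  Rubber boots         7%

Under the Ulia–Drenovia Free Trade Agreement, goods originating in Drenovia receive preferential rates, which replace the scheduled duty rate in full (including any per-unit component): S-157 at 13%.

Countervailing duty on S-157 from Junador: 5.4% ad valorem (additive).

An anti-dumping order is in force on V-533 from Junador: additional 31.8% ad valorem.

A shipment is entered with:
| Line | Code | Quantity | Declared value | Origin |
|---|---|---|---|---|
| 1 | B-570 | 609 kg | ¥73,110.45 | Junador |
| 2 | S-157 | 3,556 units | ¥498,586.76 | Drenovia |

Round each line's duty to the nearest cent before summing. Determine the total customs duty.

Line 1 (B-570, Junador, 609 kg, ¥73,110.45):
Base rate for B-570 is 16.5% + ¥0.82/kg.
Duty = ¥73,110.45 × 16.5% + 609 × ¥0.82 = ¥12,562.60.
Line 2 (S-157, Drenovia, 3,556 units, ¥498,586.76):
Base rate for S-157 is 18.5% + ¥1.02/unit.
Origin Drenovia qualifies under the Ulia–Drenovia agreement and S-157 is covered: preferential rate 13% applies instead.
The additional-duty order on S-157 targets Junador, not Drenovia; it does not apply.
Duty = ¥498,586.76 × 13% = ¥64,816.28.
Total = ¥12,562.60 + ¥64,816.28 = ¥77,378.88.

¥77,378.88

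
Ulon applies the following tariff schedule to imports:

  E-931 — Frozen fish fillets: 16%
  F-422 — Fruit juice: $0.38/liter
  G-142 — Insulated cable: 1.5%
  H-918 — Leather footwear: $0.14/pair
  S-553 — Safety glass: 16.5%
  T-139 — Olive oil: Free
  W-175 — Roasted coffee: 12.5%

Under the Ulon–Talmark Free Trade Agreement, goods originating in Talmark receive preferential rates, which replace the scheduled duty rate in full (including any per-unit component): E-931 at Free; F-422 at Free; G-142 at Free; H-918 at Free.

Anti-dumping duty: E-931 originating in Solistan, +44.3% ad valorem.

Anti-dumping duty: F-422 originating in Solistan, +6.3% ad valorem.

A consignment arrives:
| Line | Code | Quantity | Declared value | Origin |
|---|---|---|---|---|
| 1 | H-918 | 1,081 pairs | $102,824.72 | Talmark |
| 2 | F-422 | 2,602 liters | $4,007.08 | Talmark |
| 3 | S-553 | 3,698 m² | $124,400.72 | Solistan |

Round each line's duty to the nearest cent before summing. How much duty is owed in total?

Line 1 (H-918, Talmark, 1,081 pairs, $102,824.72):
Base rate for H-918 is $0.14/pair.
Origin Talmark qualifies under the Ulon–Talmark agreement and H-918 is covered: preferential rate Free applies instead.
Duty = $102,824.72 × 0% = $0.00.
Line 2 (F-422, Talmark, 2,602 liters, $4,007.08):
Base rate for F-422 is $0.38/liter.
Origin Talmark qualifies under the Ulon–Talmark agreement and F-422 is covered: preferential rate Free applies instead.
The additional-duty order on F-422 targets Solistan, not Talmark; it does not apply.
Duty = $4,007.08 × 0% = $0.00.
Line 3 (S-553, Solistan, 3,698 m², $124,400.72):
Base rate for S-553 is 16.5%.
Duty = $124,400.72 × 16.5% = $20,526.12.
Total = $0.00 + $0.00 + $20,526.12 = $20,526.12.

$20,526.12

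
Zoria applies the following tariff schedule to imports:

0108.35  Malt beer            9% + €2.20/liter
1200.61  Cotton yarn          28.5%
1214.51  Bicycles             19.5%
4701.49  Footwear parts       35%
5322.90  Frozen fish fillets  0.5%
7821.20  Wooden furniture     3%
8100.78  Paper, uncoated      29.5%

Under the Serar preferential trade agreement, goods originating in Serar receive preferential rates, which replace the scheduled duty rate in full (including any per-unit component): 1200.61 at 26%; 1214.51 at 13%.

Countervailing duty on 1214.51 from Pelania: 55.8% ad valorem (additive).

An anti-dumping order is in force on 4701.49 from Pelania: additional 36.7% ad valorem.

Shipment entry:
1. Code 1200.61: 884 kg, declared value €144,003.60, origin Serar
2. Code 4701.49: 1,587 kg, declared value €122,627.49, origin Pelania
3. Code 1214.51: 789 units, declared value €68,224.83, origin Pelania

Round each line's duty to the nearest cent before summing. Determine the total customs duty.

€176,738.15

Line 1 (1200.61, Serar, 884 kg, €144,003.60):
Base rate for 1200.61 is 28.5%.
Origin Serar qualifies under the Zoria–Serar agreement and 1200.61 is covered: preferential rate 26% applies instead.
Duty = €144,003.60 × 26% = €37,440.94.
Line 2 (4701.49, Pelania, 1,587 kg, €122,627.49):
Base rate for 4701.49 is 35%.
Additional duty on 4701.49 from Pelania: +36.7%. Applied ad valorem rate: 35% + 36.7% = 71.7%.
Duty = €122,627.49 × 71.7% = €87,923.91.
Line 3 (1214.51, Pelania, 789 units, €68,224.83):
Base rate for 1214.51 is 19.5%.
1214.51 has an FTA preferential rate, but origin Pelania is not Serar; base rate stands.
Additional duty on 1214.51 from Pelania: +55.8%. Applied ad valorem rate: 19.5% + 55.8% = 75.3%.
Duty = €68,224.83 × 75.3% = €51,373.30.
Total = €37,440.94 + €87,923.91 + €51,373.30 = €176,738.15.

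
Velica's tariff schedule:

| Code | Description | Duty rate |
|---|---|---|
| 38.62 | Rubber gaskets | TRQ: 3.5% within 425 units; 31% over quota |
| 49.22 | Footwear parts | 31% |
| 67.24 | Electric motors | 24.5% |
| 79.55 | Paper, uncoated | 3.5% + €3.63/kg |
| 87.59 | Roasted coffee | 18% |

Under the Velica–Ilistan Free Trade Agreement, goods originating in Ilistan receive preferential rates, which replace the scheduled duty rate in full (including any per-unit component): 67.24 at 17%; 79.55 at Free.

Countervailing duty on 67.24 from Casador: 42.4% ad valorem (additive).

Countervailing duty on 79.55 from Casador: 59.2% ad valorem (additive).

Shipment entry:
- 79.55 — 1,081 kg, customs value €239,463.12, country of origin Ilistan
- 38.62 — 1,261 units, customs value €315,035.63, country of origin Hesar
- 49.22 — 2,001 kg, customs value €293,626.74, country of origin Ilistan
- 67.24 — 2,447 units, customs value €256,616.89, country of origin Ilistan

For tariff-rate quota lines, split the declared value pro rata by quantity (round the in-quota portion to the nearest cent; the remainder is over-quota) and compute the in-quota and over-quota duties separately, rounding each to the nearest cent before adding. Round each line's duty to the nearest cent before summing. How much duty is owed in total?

€203,111.32

Line 1 (79.55, Ilistan, 1,081 kg, €239,463.12):
Base rate for 79.55 is 3.5% + €3.63/kg.
Origin Ilistan qualifies under the Velica–Ilistan agreement and 79.55 is covered: preferential rate Free applies instead.
The additional-duty order on 79.55 targets Casador, not Ilistan; it does not apply.
Duty = €239,463.12 × 0% = €0.00.
Line 2 (38.62, Hesar, 1,261 units, €315,035.63):
Code 38.62 is under a tariff-rate quota (threshold 425 units). In-quota: 425 units at 3.5%; over-quota: 836 units at 31%.
Pro-rata value split: in-quota = €315,035.63 × 425/1,261 = €106,177.75; over-quota = €315,035.63 − €106,177.75 = €208,857.88.
In-quota duty = €106,177.75 × 3.5% = €3,716.22. Over-quota duty = €208,857.88 × 31% = €64,745.94.
Line duty = €3,716.22 + €64,745.94 = €68,462.16.
Line 3 (49.22, Ilistan, 2,001 kg, €293,626.74):
Base rate for 49.22 is 31%.
Origin Ilistan is the FTA partner but 49.22 is not on the preference list; base rate stands.
Duty = €293,626.74 × 31% = €91,024.29.
Line 4 (67.24, Ilistan, 2,447 units, €256,616.89):
Base rate for 67.24 is 24.5%.
Origin Ilistan qualifies under the Velica–Ilistan agreement and 67.24 is covered: preferential rate 17% applies instead.
The additional-duty order on 67.24 targets Casador, not Ilistan; it does not apply.
Duty = €256,616.89 × 17% = €43,624.87.
Total = €0.00 + €68,462.16 + €91,024.29 + €43,624.87 = €203,111.32.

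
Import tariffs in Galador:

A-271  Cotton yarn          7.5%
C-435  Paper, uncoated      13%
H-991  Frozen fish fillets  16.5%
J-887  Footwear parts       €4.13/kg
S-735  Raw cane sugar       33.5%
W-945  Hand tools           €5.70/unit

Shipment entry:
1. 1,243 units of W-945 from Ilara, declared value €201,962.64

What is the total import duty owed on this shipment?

Line 1 (W-945, Ilara, 1,243 units, €201,962.64):
Base rate for W-945 is €5.70/unit.
Duty = 1,243 × €5.70 = €7,085.10.

€7,085.10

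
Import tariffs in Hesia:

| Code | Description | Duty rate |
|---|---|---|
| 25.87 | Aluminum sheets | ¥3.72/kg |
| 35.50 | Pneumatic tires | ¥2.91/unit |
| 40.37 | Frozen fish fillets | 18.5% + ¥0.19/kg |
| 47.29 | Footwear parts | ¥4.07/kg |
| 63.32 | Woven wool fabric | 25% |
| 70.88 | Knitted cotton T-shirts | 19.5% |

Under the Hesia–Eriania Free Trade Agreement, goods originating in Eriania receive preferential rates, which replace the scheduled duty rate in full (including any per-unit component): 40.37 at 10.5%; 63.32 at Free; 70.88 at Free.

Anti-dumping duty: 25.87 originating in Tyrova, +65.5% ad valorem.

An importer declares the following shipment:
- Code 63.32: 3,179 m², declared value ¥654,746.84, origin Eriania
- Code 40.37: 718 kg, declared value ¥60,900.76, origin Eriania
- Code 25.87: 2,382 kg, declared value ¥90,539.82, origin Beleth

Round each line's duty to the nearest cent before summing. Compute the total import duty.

¥15,255.62

Line 1 (63.32, Eriania, 3,179 m², ¥654,746.84):
Base rate for 63.32 is 25%.
Origin Eriania qualifies under the Hesia–Eriania agreement and 63.32 is covered: preferential rate Free applies instead.
Duty = ¥654,746.84 × 0% = ¥0.00.
Line 2 (40.37, Eriania, 718 kg, ¥60,900.76):
Base rate for 40.37 is 18.5% + ¥0.19/kg.
Origin Eriania qualifies under the Hesia–Eriania agreement and 40.37 is covered: preferential rate 10.5% applies instead.
Duty = ¥60,900.76 × 10.5% = ¥6,394.58.
Line 3 (25.87, Beleth, 2,382 kg, ¥90,539.82):
Base rate for 25.87 is ¥3.72/kg.
The additional-duty order on 25.87 targets Tyrova, not Beleth; it does not apply.
Duty = 2,382 × ¥3.72 = ¥8,861.04.
Total = ¥0.00 + ¥6,394.58 + ¥8,861.04 = ¥15,255.62.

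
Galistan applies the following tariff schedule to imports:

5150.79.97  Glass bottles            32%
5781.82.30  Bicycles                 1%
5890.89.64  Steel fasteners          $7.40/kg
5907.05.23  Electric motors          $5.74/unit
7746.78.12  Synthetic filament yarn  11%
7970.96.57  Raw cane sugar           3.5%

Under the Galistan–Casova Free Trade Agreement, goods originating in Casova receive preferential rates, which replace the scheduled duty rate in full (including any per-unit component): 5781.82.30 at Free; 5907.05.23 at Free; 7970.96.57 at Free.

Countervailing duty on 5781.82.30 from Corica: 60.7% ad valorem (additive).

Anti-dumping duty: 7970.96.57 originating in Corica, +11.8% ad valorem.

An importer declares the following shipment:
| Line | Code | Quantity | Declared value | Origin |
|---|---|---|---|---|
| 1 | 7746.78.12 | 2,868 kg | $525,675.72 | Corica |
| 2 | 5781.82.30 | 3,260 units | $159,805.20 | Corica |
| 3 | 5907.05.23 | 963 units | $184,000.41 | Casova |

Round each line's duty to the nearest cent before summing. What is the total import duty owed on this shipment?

$156,424.14

Line 1 (7746.78.12, Corica, 2,868 kg, $525,675.72):
Base rate for 7746.78.12 is 11%.
Duty = $525,675.72 × 11% = $57,824.33.
Line 2 (5781.82.30, Corica, 3,260 units, $159,805.20):
Base rate for 5781.82.30 is 1%.
5781.82.30 has an FTA preferential rate, but origin Corica is not Casova; base rate stands.
Additional duty on 5781.82.30 from Corica: +60.7%. Applied ad valorem rate: 1% + 60.7% = 61.7%.
Duty = $159,805.20 × 61.7% = $98,599.81.
Line 3 (5907.05.23, Casova, 963 units, $184,000.41):
Base rate for 5907.05.23 is $5.74/unit.
Origin Casova qualifies under the Galistan–Casova agreement and 5907.05.23 is covered: preferential rate Free applies instead.
Duty = $184,000.41 × 0% = $0.00.
Total = $57,824.33 + $98,599.81 + $0.00 = $156,424.14.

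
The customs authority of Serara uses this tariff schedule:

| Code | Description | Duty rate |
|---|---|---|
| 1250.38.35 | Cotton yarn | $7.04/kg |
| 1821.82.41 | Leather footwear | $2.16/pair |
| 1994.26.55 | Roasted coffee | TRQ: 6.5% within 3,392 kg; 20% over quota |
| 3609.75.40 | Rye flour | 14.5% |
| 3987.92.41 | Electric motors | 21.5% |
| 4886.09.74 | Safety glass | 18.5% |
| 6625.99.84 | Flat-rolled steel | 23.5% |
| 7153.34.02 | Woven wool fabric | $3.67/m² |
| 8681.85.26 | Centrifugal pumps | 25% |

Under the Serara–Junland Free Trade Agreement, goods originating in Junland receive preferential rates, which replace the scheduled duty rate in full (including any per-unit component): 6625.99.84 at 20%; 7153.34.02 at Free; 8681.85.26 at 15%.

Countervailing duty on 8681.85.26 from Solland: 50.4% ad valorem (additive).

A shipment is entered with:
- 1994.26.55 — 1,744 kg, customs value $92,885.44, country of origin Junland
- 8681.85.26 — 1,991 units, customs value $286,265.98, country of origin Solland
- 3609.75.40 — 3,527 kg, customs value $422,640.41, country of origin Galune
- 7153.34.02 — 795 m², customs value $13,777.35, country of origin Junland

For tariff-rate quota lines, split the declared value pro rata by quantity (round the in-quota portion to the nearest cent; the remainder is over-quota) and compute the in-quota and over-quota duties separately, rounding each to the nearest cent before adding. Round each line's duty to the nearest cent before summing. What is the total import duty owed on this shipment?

$283,164.96

Line 1 (1994.26.55, Junland, 1,744 kg, $92,885.44):
Code 1994.26.55 is under a tariff-rate quota (threshold 3,392 kg). Quantity 1,744 kg is within the quota, so the in-quota rate 6.5% applies to the full value.
Duty = $92,885.44 × 6.5% = $6,037.55.
Line 2 (8681.85.26, Solland, 1,991 units, $286,265.98):
Base rate for 8681.85.26 is 25%.
8681.85.26 has an FTA preferential rate, but origin Solland is not Junland; base rate stands.
Additional duty on 8681.85.26 from Solland: +50.4%. Applied ad valorem rate: 25% + 50.4% = 75.4%.
Duty = $286,265.98 × 75.4% = $215,844.55.
Line 3 (3609.75.40, Galune, 3,527 kg, $422,640.41):
Base rate for 3609.75.40 is 14.5%.
Duty = $422,640.41 × 14.5% = $61,282.86.
Line 4 (7153.34.02, Junland, 795 m², $13,777.35):
Base rate for 7153.34.02 is $3.67/m².
Origin Junland qualifies under the Serara–Junland agreement and 7153.34.02 is covered: preferential rate Free applies instead.
Duty = $13,777.35 × 0% = $0.00.
Total = $6,037.55 + $215,844.55 + $61,282.86 + $0.00 = $283,164.96.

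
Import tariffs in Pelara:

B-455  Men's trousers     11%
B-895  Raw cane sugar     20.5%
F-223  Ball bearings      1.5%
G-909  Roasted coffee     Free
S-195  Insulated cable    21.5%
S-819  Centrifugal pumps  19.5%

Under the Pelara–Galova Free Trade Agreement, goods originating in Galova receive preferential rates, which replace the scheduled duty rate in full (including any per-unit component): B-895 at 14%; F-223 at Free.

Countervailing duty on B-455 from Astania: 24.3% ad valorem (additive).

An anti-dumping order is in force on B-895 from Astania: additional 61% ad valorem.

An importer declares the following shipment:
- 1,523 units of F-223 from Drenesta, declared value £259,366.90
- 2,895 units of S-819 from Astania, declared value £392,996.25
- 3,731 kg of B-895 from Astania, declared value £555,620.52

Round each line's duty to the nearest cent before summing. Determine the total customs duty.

£533,355.49

Line 1 (F-223, Drenesta, 1,523 units, £259,366.90):
Base rate for F-223 is 1.5%.
F-223 has an FTA preferential rate, but origin Drenesta is not Galova; base rate stands.
Duty = £259,366.90 × 1.5% = £3,890.50.
Line 2 (S-819, Astania, 2,895 units, £392,996.25):
Base rate for S-819 is 19.5%.
Duty = £392,996.25 × 19.5% = £76,634.27.
Line 3 (B-895, Astania, 3,731 kg, £555,620.52):
Base rate for B-895 is 20.5%.
B-895 has an FTA preferential rate, but origin Astania is not Galova; base rate stands.
Additional duty on B-895 from Astania: +61%. Applied ad valorem rate: 20.5% + 61% = 81.5%.
Duty = £555,620.52 × 81.5% = £452,830.72.
Total = £3,890.50 + £76,634.27 + £452,830.72 = £533,355.49.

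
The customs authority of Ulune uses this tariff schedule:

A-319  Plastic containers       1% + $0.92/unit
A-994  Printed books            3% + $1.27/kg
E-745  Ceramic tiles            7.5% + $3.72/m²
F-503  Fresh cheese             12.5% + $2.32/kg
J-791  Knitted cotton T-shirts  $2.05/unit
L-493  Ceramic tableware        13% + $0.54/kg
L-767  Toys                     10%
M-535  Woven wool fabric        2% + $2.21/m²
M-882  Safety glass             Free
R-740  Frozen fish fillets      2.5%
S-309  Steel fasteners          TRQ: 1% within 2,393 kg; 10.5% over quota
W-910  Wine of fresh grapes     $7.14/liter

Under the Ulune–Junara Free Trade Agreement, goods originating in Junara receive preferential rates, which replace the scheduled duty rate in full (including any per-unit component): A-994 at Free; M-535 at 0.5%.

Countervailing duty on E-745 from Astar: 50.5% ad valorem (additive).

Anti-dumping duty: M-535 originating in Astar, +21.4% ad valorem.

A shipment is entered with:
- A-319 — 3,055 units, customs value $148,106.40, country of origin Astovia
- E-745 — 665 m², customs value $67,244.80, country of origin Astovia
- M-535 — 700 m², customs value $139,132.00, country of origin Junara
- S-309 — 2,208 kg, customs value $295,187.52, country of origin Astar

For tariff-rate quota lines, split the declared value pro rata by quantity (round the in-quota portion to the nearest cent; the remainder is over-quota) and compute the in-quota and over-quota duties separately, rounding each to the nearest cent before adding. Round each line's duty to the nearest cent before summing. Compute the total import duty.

$15,456.36

Line 1 (A-319, Astovia, 3,055 units, $148,106.40):
Base rate for A-319 is 1% + $0.92/unit.
Duty = $148,106.40 × 1% + 3,055 × $0.92 = $4,291.66.
Line 2 (E-745, Astovia, 665 m², $67,244.80):
Base rate for E-745 is 7.5% + $3.72/m².
The additional-duty order on E-745 targets Astar, not Astovia; it does not apply.
Duty = $67,244.80 × 7.5% + 665 × $3.72 = $7,517.16.
Line 3 (M-535, Junara, 700 m², $139,132.00):
Base rate for M-535 is 2% + $2.21/m².
Origin Junara qualifies under the Ulune–Junara agreement and M-535 is covered: preferential rate 0.5% applies instead.
The additional-duty order on M-535 targets Astar, not Junara; it does not apply.
Duty = $139,132.00 × 0.5% = $695.66.
Line 4 (S-309, Astar, 2,208 kg, $295,187.52):
Code S-309 is under a tariff-rate quota (threshold 2,393 kg). Quantity 2,208 kg is within the quota, so the in-quota rate 1% applies to the full value.
Duty = $295,187.52 × 1% = $2,951.88.
Total = $4,291.66 + $7,517.16 + $695.66 + $2,951.88 = $15,456.36.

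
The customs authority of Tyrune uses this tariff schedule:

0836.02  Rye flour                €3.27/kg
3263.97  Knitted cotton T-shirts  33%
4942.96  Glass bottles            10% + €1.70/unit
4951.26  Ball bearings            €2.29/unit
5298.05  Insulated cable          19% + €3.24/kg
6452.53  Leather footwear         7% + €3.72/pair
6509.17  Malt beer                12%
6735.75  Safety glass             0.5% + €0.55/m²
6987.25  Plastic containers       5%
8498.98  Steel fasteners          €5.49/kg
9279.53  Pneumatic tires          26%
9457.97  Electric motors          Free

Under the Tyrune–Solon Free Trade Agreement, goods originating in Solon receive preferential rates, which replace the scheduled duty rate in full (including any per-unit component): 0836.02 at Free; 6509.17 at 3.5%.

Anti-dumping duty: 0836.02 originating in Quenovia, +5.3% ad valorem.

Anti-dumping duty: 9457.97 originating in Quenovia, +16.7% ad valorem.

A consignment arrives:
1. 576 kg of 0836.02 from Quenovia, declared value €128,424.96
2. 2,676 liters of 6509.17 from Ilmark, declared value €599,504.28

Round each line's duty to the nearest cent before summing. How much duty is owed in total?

€80,630.55

Line 1 (0836.02, Quenovia, 576 kg, €128,424.96):
Base rate for 0836.02 is €3.27/kg.
0836.02 has an FTA preferential rate, but origin Quenovia is not Solon; base rate stands.
Additional duty on 0836.02 from Quenovia: +5.3% ad valorem. Applied ad valorem rate = 5.3%.
Duty = €128,424.96 × 5.3% + 576 × €3.27 = €8,690.04.
Line 2 (6509.17, Ilmark, 2,676 liters, €599,504.28):
Base rate for 6509.17 is 12%.
6509.17 has an FTA preferential rate, but origin Ilmark is not Solon; base rate stands.
Duty = €599,504.28 × 12% = €71,940.51.
Total = €8,690.04 + €71,940.51 = €80,630.55.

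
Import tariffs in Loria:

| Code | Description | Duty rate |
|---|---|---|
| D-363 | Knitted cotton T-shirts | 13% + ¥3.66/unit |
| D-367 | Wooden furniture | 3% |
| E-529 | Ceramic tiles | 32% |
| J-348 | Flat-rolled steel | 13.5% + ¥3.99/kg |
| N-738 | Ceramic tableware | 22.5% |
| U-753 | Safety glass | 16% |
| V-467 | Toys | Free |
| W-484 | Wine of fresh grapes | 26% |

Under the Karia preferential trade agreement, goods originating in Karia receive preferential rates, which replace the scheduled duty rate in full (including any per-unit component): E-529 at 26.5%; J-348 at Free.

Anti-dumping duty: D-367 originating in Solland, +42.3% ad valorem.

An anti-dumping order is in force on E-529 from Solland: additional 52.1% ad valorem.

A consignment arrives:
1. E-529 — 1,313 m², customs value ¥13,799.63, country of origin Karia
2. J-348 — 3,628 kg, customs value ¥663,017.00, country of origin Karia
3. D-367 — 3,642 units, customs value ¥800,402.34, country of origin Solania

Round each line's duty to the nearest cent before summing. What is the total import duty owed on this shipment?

¥27,668.97

Line 1 (E-529, Karia, 1,313 m², ¥13,799.63):
Base rate for E-529 is 32%.
Origin Karia qualifies under the Loria–Karia agreement and E-529 is covered: preferential rate 26.5% applies instead.
The additional-duty order on E-529 targets Solland, not Karia; it does not apply.
Duty = ¥13,799.63 × 26.5% = ¥3,656.90.
Line 2 (J-348, Karia, 3,628 kg, ¥663,017.00):
Base rate for J-348 is 13.5% + ¥3.99/kg.
Origin Karia qualifies under the Loria–Karia agreement and J-348 is covered: preferential rate Free applies instead.
Duty = ¥663,017.00 × 0% = ¥0.00.
Line 3 (D-367, Solania, 3,642 units, ¥800,402.34):
Base rate for D-367 is 3%.
The additional-duty order on D-367 targets Solland, not Solania; it does not apply.
Duty = ¥800,402.34 × 3% = ¥24,012.07.
Total = ¥3,656.90 + ¥0.00 + ¥24,012.07 = ¥27,668.97.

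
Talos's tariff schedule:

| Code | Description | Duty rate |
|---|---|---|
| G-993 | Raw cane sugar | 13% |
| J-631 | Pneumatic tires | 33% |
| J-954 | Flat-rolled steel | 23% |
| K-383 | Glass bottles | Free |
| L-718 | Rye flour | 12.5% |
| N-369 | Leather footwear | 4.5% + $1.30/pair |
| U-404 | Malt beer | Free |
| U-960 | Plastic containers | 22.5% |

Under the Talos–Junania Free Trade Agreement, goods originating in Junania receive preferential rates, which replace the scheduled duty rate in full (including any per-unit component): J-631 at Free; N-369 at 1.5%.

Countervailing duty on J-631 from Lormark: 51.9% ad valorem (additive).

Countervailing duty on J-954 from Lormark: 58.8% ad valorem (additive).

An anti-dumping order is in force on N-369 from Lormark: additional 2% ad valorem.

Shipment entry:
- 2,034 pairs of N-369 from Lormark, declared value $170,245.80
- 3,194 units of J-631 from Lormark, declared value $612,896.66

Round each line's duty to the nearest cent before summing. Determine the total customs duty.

Line 1 (N-369, Lormark, 2,034 pairs, $170,245.80):
Base rate for N-369 is 4.5% + $1.30/pair.
N-369 has an FTA preferential rate, but origin Lormark is not Junania; base rate stands.
Additional duty on N-369 from Lormark: +2%. Applied ad valorem rate: 4.5% + 2% = 6.5%.
Duty = $170,245.80 × 6.5% + 2,034 × $1.30 = $13,710.18.
Line 2 (J-631, Lormark, 3,194 units, $612,896.66):
Base rate for J-631 is 33%.
J-631 has an FTA preferential rate, but origin Lormark is not Junania; base rate stands.
Additional duty on J-631 from Lormark: +51.9%. Applied ad valorem rate: 33% + 51.9% = 84.9%.
Duty = $612,896.66 × 84.9% = $520,349.26.
Total = $13,710.18 + $520,349.26 = $534,059.44.

$534,059.44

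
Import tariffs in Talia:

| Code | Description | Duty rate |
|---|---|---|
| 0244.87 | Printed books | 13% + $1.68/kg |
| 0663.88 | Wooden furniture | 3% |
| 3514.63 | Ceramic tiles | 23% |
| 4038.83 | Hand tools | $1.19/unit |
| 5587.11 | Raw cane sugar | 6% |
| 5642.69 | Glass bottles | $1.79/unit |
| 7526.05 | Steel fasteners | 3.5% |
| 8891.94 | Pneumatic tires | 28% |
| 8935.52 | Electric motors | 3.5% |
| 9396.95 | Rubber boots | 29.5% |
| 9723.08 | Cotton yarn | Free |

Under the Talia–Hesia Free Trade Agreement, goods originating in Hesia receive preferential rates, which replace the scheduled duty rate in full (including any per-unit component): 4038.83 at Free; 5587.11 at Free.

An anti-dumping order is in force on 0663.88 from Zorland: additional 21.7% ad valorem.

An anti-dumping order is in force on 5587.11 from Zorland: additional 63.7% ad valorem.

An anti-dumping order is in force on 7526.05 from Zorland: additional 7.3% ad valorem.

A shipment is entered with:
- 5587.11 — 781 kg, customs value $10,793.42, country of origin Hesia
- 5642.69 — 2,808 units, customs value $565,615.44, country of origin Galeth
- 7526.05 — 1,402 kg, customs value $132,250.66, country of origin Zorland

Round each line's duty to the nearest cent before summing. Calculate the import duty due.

Line 1 (5587.11, Hesia, 781 kg, $10,793.42):
Base rate for 5587.11 is 6%.
Origin Hesia qualifies under the Talia–Hesia agreement and 5587.11 is covered: preferential rate Free applies instead.
The additional-duty order on 5587.11 targets Zorland, not Hesia; it does not apply.
Duty = $10,793.42 × 0% = $0.00.
Line 2 (5642.69, Galeth, 2,808 units, $565,615.44):
Base rate for 5642.69 is $1.79/unit.
Duty = 2,808 × $1.79 = $5,026.32.
Line 3 (7526.05, Zorland, 1,402 kg, $132,250.66):
Base rate for 7526.05 is 3.5%.
Additional duty on 7526.05 from Zorland: +7.3%. Applied ad valorem rate: 3.5% + 7.3% = 10.8%.
Duty = $132,250.66 × 10.8% = $14,283.07.
Total = $0.00 + $5,026.32 + $14,283.07 = $19,309.39.

$19,309.39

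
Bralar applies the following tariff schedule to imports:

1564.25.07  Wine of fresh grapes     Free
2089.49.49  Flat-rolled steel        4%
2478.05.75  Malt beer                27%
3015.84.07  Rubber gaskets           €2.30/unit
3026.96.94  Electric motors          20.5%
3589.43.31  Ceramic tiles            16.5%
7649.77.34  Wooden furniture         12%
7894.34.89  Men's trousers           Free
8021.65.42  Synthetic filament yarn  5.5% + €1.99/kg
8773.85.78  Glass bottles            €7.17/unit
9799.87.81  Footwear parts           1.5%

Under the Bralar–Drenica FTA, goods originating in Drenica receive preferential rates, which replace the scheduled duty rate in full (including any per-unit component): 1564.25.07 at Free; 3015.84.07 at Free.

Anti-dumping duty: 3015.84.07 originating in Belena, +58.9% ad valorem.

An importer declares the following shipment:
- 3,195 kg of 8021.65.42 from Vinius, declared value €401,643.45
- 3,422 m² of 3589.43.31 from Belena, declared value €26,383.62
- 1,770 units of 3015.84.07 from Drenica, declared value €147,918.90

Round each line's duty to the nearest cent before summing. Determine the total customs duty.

€32,801.74

Line 1 (8021.65.42, Vinius, 3,195 kg, €401,643.45):
Base rate for 8021.65.42 is 5.5% + €1.99/kg.
Duty = €401,643.45 × 5.5% + 3,195 × €1.99 = €28,448.44.
Line 2 (3589.43.31, Belena, 3,422 m², €26,383.62):
Base rate for 3589.43.31 is 16.5%.
Duty = €26,383.62 × 16.5% = €4,353.30.
Line 3 (3015.84.07, Drenica, 1,770 units, €147,918.90):
Base rate for 3015.84.07 is €2.30/unit.
Origin Drenica qualifies under the Bralar–Drenica agreement and 3015.84.07 is covered: preferential rate Free applies instead.
The additional-duty order on 3015.84.07 targets Belena, not Drenica; it does not apply.
Duty = €147,918.90 × 0% = €0.00.
Total = €28,448.44 + €4,353.30 + €0.00 = €32,801.74.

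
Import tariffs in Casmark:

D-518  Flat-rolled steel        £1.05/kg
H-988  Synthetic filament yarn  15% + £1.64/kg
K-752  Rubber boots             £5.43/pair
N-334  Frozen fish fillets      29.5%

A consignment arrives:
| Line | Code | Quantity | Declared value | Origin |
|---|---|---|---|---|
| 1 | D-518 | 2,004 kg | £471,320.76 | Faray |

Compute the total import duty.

Line 1 (D-518, Faray, 2,004 kg, £471,320.76):
Base rate for D-518 is £1.05/kg.
Duty = 2,004 × £1.05 = £2,104.20.

£2,104.20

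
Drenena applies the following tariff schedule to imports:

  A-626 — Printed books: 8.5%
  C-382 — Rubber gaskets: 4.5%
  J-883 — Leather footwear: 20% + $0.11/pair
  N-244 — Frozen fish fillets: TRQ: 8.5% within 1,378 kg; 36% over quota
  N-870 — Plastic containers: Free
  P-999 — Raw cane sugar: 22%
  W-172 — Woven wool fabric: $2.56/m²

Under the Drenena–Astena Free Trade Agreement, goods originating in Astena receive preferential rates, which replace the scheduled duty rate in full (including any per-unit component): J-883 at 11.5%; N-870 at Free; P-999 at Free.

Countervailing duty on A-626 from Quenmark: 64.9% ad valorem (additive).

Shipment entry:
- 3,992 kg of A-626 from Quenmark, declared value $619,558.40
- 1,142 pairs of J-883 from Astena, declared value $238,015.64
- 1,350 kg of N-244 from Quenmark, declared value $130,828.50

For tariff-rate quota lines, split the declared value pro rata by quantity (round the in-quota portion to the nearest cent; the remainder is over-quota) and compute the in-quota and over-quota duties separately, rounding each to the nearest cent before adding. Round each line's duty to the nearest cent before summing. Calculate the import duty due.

Line 1 (A-626, Quenmark, 3,992 kg, $619,558.40):
Base rate for A-626 is 8.5%.
Additional duty on A-626 from Quenmark: +64.9%. Applied ad valorem rate: 8.5% + 64.9% = 73.4%.
Duty = $619,558.40 × 73.4% = $454,755.87.
Line 2 (J-883, Astena, 1,142 pairs, $238,015.64):
Base rate for J-883 is 20% + $0.11/pair.
Origin Astena qualifies under the Drenena–Astena agreement and J-883 is covered: preferential rate 11.5% applies instead.
Duty = $238,015.64 × 11.5% = $27,371.80.
Line 3 (N-244, Quenmark, 1,350 kg, $130,828.50):
Code N-244 is under a tariff-rate quota (threshold 1,378 kg). Quantity 1,350 kg is within the quota, so the in-quota rate 8.5% applies to the full value.
Duty = $130,828.50 × 8.5% = $11,120.42.
Total = $454,755.87 + $27,371.80 + $11,120.42 = $493,248.09.

$493,248.09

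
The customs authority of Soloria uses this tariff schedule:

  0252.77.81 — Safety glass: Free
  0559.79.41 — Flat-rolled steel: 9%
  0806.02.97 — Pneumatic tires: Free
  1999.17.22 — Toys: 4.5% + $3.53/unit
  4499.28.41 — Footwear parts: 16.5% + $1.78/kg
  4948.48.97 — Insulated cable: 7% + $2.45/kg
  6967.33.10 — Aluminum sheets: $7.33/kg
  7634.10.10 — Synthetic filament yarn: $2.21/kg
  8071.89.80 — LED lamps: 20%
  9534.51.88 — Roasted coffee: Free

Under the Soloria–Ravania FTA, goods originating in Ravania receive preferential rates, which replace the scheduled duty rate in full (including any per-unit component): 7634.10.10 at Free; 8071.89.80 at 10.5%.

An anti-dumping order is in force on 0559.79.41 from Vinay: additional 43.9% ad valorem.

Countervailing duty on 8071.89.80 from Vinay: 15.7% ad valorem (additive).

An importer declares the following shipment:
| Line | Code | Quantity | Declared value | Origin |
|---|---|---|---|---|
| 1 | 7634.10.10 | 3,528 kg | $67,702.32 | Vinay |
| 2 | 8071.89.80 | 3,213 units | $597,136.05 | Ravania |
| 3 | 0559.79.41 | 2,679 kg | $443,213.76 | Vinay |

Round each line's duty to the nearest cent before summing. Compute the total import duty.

$304,956.25

Line 1 (7634.10.10, Vinay, 3,528 kg, $67,702.32):
Base rate for 7634.10.10 is $2.21/kg.
7634.10.10 has an FTA preferential rate, but origin Vinay is not Ravania; base rate stands.
Duty = 3,528 × $2.21 = $7,796.88.
Line 2 (8071.89.80, Ravania, 3,213 units, $597,136.05):
Base rate for 8071.89.80 is 20%.
Origin Ravania qualifies under the Soloria–Ravania agreement and 8071.89.80 is covered: preferential rate 10.5% applies instead.
The additional-duty order on 8071.89.80 targets Vinay, not Ravania; it does not apply.
Duty = $597,136.05 × 10.5% = $62,699.29.
Line 3 (0559.79.41, Vinay, 2,679 kg, $443,213.76):
Base rate for 0559.79.41 is 9%.
Additional duty on 0559.79.41 from Vinay: +43.9%. Applied ad valorem rate: 9% + 43.9% = 52.9%.
Duty = $443,213.76 × 52.9% = $234,460.08.
Total = $7,796.88 + $62,699.29 + $234,460.08 = $304,956.25.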